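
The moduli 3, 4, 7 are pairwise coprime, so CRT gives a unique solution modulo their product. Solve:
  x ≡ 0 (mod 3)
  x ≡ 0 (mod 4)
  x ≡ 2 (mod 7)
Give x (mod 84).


Moduli 3, 4, 7 are pairwise coprime; by CRT there is a unique solution modulo M = 3 · 4 · 7 = 84.
Solve pairwise, accumulating the modulus:
  Start with x ≡ 0 (mod 3).
  Combine with x ≡ 0 (mod 4): since gcd(3, 4) = 1, we get a unique residue mod 12.
    Write x = 0 + 3·t and substitute into x ≡ 0 (mod 4): 3·t ≡ 0 − 0 = 0 (mod 4).
    The inverse of 3 mod 4 is 3 (since 3·3 = 9 = 2·4 + 1), so t ≡ 3·0 = 0 ≡ 0 (mod 4).
    Then x = 0 + 3·0 = 0, valid modulo lcm(3, 4) = 12: x ≡ 0 (mod 12).
  Combine with x ≡ 2 (mod 7): since gcd(12, 7) = 1, we get a unique residue mod 84.
    Write x = 0 + 12·t and substitute into x ≡ 2 (mod 7): 12·t ≡ 2 − 0 = 2 (mod 7).
    Reduce coefficients mod 7: 5·t ≡ 2 (mod 7).
    The inverse of 5 mod 7 is 3 (since 5·3 = 15 = 2·7 + 1), so t ≡ 3·2 = 6 ≡ 6 (mod 7).
    Then x = 0 + 12·6 = 72, valid modulo lcm(12, 7) = 84: x ≡ 72 (mod 84).
Verify: 72 mod 3 = 0 ✓, 72 mod 4 = 0 ✓, 72 mod 7 = 2 ✓.

x ≡ 72 (mod 84).


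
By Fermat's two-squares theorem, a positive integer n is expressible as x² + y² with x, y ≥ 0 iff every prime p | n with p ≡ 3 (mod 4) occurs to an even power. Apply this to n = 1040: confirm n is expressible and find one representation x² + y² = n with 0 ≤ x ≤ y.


Step 1: Factor n = 1040 = 2^4 · 5 · 13.
Step 2: Check the mod-4 condition on each prime factor: 2 = 2 (special); 5 ≡ 1 (mod 4), exponent 1; 13 ≡ 1 (mod 4), exponent 1.
All primes ≡ 3 (mod 4) appear to even exponent (or don't appear), so by the two-squares theorem n IS expressible as a sum of two squares.
Step 3: Build a representation. Group n = k² · m with k = 4 and m = 5 · 13 = 65 (a product of primes ≡ 1 (mod 4)); a representation of m scales to one of n via (k·x)² + (k·y)² = k²(x² + y²). Each prime p ≡ 1 (mod 4) is itself a sum of two squares; find a² by testing p − a² for a perfect square:
  5: 5 − 1² = 4 = 2² ⇒ 5 = 1² + 2².
  13: 13 − 1² = 12, 13 − 2² = 9 = 3² ⇒ 13 = 2² + 3².
  Combine using the Brahmagupta–Fibonacci identity (a² + b²)(c² + d²) = (ac − bd)² + (ad + bc)² = (ac + bd)² + (ad − bc)²:
  5 · 13 = 65: from (1² + 2²)(2² + 3²), take (1·2 − 2·3, 1·3 + 2·2) = (2 − 6, 3 + 4) = (-4, 7); dropping signs (only squares matter) gives (4, 7); check 4² + 7² = 16 + 49 = 65 ✓.
  Scale by k = 4: (4·4, 4·7) = (16, 28).
Step 4: Order so x ≤ y and verify: 16² + 28² = 256 + 784 = 1040 = n. ✓

n = 1040 = 16² + 28² (one valid representation with x ≤ y).


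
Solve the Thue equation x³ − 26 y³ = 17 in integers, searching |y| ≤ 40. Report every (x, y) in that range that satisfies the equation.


The equation is x³ - 26y³ = 17. For fixed y, x³ = 26·y³ + 17, so a solution requires the RHS to be a perfect cube.
Strategy: iterate y from -40 to 40, compute RHS = 26·y³ + 17, and check whether it is a (positive or negative) perfect cube.
Check small values of y:
  y = 0: RHS = 17 is not a perfect cube.
  y = 1: RHS = 43 is not a perfect cube.
  y = -1: RHS = -9 is not a perfect cube.
  y = 2: RHS = 225 is not a perfect cube.
  y = -2: RHS = -191 is not a perfect cube.
  y = 3: RHS = 719 is not a perfect cube.
  y = -3: RHS = -685 is not a perfect cube.
Continuing the search up to |y| = 40 finds no solutions either.
No (x, y) in the scanned range satisfies the equation.

No integer solutions with |y| ≤ 40.


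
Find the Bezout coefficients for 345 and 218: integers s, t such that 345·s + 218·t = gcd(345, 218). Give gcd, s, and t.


Euclidean algorithm on (345, 218) — divide until remainder is 0:
  345 = 1 · 218 + 127
  218 = 1 · 127 + 91
  127 = 1 · 91 + 36
  91 = 2 · 36 + 19
  36 = 1 · 19 + 17
  19 = 1 · 17 + 2
  17 = 8 · 2 + 1
  2 = 2 · 1 + 0
gcd(345, 218) = 1.
Track Bezout coefficients alongside the remainders: start with r₀ = 345 = a·1 + b·0 (s = 1, t = 0) and r₁ = 218 = a·0 + b·1 (s = 0, t = 1); each new remainder r_{k+1} = r_{k-1} − q_k·r_k inherits s_{k+1} = s_{k-1} − q_k·s_k, t_{k+1} = t_{k-1} − q_k·t_k, so r_k = a·s_k + b·t_k at every step:
  q = 1: r = 127, s = 1 − 1·0 = 1, t = 0 − 1·1 = -1  (check: 345·1 + 218·(-1) = 127)
  q = 1: r = 91, s = 0 − 1·1 = -1, t = 1 − 1·(-1) = 2  (check: 345·(-1) + 218·2 = 91)
  q = 1: r = 36, s = 1 − 1·(-1) = 2, t = -1 − 1·2 = -3  (check: 345·2 + 218·(-3) = 36)
  q = 2: r = 19, s = -1 − 2·2 = -5, t = 2 − 2·(-3) = 8  (check: 345·(-5) + 218·8 = 19)
  q = 1: r = 17, s = 2 − 1·(-5) = 7, t = -3 − 1·8 = -11  (check: 345·7 + 218·(-11) = 17)
  q = 1: r = 2, s = -5 − 1·7 = -12, t = 8 − 1·(-11) = 19  (check: 345·(-12) + 218·19 = 2)
  q = 8: r = 1, s = 7 − 8·(-12) = 103, t = -11 − 8·19 = -163  (check: 345·103 + 218·(-163) = 1)
The row with r = 1 (the gcd) gives the Bezout coefficients s = 103, t = -163.
Result: 345 · (103) + 218 · (-163) = 1.

gcd(345, 218) = 1; s = 103, t = -163 (check: 345·103 + 218·(-163) = 1).


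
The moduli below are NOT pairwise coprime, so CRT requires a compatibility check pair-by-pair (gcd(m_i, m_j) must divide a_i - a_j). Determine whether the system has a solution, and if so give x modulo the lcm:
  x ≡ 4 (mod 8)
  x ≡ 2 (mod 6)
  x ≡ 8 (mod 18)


Moduli 8, 6, 18 are not pairwise coprime, so CRT works modulo lcm(m_i) when all pairwise compatibility conditions hold.
Pairwise compatibility: gcd(m_i, m_j) must divide a_i - a_j for every pair.
Merge one congruence at a time:
  Start: x ≡ 4 (mod 8).
  Combine with x ≡ 2 (mod 6): gcd(8, 6) = 2; 2 - 4 = -2, which IS divisible by 2, so compatible.
    Write x = 4 + 8·t and substitute into x ≡ 2 (mod 6): 8·t ≡ 2 − 4 = -2 (mod 6).
    Divide the congruence (and modulus) by g = 2: 4·t ≡ -1 (mod 3).
    Reduce coefficients mod 3: 1·t ≡ 2 (mod 3).
    So t ≡ 2 (mod 3).
    Then x = 4 + 8·2 = 20, valid modulo lcm(8, 6) = 24: x ≡ 20 (mod 24).
  Combine with x ≡ 8 (mod 18): gcd(24, 18) = 6; 8 - 20 = -12, which IS divisible by 6, so compatible.
    Write x = 20 + 24·t and substitute into x ≡ 8 (mod 18): 24·t ≡ 8 − 20 = -12 (mod 18).
    Divide the congruence (and modulus) by g = 6: 4·t ≡ -2 (mod 3).
    Reduce coefficients mod 3: 1·t ≡ 1 (mod 3).
    So t ≡ 1 (mod 3).
    Then x = 20 + 24·1 = 44, valid modulo lcm(24, 18) = 72: x ≡ 44 (mod 72).
Verify: 44 mod 8 = 4, 44 mod 6 = 2, 44 mod 18 = 8.

x ≡ 44 (mod 72).


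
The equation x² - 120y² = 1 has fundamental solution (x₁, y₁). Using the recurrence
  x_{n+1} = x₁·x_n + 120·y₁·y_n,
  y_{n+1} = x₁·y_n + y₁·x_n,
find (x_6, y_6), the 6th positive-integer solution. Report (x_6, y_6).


Step 1: Find the fundamental solution (x₁, y₁) of x² - 120y² = 1.
  Expand √120 as a continued fraction. a₀ = ⌊√120⌋ = 10; iterate m_{k+1} = d_k·a_k − m_k, d_{k+1} = (120 − m_{k+1}²)/d_k, a_{k+1} = ⌊(a₀ + m_{k+1})/d_{k+1}⌋ (starting m₀ = 0, d₀ = 1), with convergents p_k = a_k·p_{k-1} + p_{k-2}, q_k = a_k·q_{k-1} + q_{k-2} (p₋₁ = 1, q₋₁ = 0):
  k = 0: a₀ = 10; p₀/q₀ = 10/1; p₀² − 120·q₀² = 100 − 120 = -20.
  k = 1: m = 10, d = 20, a = ⌊(10 + 10)/20⌋ = 1; p/q = (1·10 + 1)/(1·1 + 0) = 11/1; p² − 120·q² = 121 − 120 = 1.
  The first convergent with p² − 120·q² = 1 gives the fundamental solution (x₁, y₁) = (11, 1).
Step 2: Apply the recurrence (x_{n+1}, y_{n+1}) = (x₁x_n + 120y₁y_n, x₁y_n + y₁x_n) repeatedly.
  From (x_1, y_1) = (11, 1): x_2 = 11·11 + 120·1·1 = 241; y_2 = 11·1 + 1·11 = 22.
  From (x_2, y_2) = (241, 22): x_3 = 11·241 + 120·1·22 = 5291; y_3 = 11·22 + 1·241 = 483.
  From (x_3, y_3) = (5291, 483): x_4 = 11·5291 + 120·1·483 = 116161; y_4 = 11·483 + 1·5291 = 10604.
  From (x_4, y_4) = (116161, 10604): x_5 = 11·116161 + 120·1·10604 = 2550251; y_5 = 11·10604 + 1·116161 = 232805.
  From (x_5, y_5) = (2550251, 232805): x_6 = 11·2550251 + 120·1·232805 = 55989361; y_6 = 11·232805 + 1·2550251 = 5111106.
Step 3: Verify x_6² - 120·y_6² = 3134808545188321 - 3134808545188320 = 1 (should be 1). ✓

(x_1, y_1) = (11, 1); (x_6, y_6) = (55989361, 5111106).


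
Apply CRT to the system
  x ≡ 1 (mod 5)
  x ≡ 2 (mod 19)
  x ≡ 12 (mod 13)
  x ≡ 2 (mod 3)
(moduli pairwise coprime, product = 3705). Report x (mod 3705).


Product of moduli M = 5 · 19 · 13 · 3 = 3705.
Merge one congruence at a time:
  Start: x ≡ 1 (mod 5).
  Combine with x ≡ 2 (mod 19); new modulus lcm = 95.
    Write x = 1 + 5·t and substitute into x ≡ 2 (mod 19): 5·t ≡ 2 − 1 = 1 (mod 19).
    The inverse of 5 mod 19 is 4 (since 5·4 = 20 = 1·19 + 1), so t ≡ 4·1 = 4 ≡ 4 (mod 19).
    Then x = 1 + 5·4 = 21, valid modulo lcm(5, 19) = 95: x ≡ 21 (mod 95).
  Combine with x ≡ 12 (mod 13); new modulus lcm = 1235.
    Write x = 21 + 95·t and substitute into x ≡ 12 (mod 13): 95·t ≡ 12 − 21 = -9 (mod 13).
    Reduce coefficients mod 13: 4·t ≡ 4 (mod 13).
    The inverse of 4 mod 13 is 10 (since 4·10 = 40 = 3·13 + 1), so t ≡ 10·4 = 40 ≡ 1 (mod 13).
    Then x = 21 + 95·1 = 116, valid modulo lcm(95, 13) = 1235: x ≡ 116 (mod 1235).
  Combine with x ≡ 2 (mod 3); new modulus lcm = 3705.
    Write x = 116 + 1235·t and substitute into x ≡ 2 (mod 3): 1235·t ≡ 2 − 116 = -114 (mod 3).
    Reduce coefficients mod 3: 2·t ≡ 0 (mod 3).
    The inverse of 2 mod 3 is 2 (since 2·2 = 4 = 1·3 + 1), so t ≡ 2·0 = 0 ≡ 0 (mod 3).
    Then x = 116 + 1235·0 = 116, valid modulo lcm(1235, 3) = 3705: x ≡ 116 (mod 3705).
Verify against each original: 116 mod 5 = 1, 116 mod 19 = 2, 116 mod 13 = 12, 116 mod 3 = 2.

x ≡ 116 (mod 3705).


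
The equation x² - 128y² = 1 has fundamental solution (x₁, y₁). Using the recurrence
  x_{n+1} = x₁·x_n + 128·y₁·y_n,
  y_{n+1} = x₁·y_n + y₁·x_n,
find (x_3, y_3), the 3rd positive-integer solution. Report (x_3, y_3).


Step 1: Find the fundamental solution (x₁, y₁) of x² - 128y² = 1.
  Expand √128 as a continued fraction. a₀ = ⌊√128⌋ = 11; iterate m_{k+1} = d_k·a_k − m_k, d_{k+1} = (128 − m_{k+1}²)/d_k, a_{k+1} = ⌊(a₀ + m_{k+1})/d_{k+1}⌋ (starting m₀ = 0, d₀ = 1), with convergents p_k = a_k·p_{k-1} + p_{k-2}, q_k = a_k·q_{k-1} + q_{k-2} (p₋₁ = 1, q₋₁ = 0):
  k = 0: a₀ = 11; p₀/q₀ = 11/1; p₀² − 128·q₀² = 121 − 128 = -7.
  k = 1: m = 11, d = 7, a = ⌊(11 + 11)/7⌋ = 3; p/q = (3·11 + 1)/(3·1 + 0) = 34/3; p² − 128·q² = 1156 − 1152 = 4.
  k = 2: m = 10, d = 4, a = ⌊(11 + 10)/4⌋ = 5; p/q = (5·34 + 11)/(5·3 + 1) = 181/16; p² − 128·q² = 32761 − 32768 = -7.
  k = 3: m = 10, d = 7, a = ⌊(11 + 10)/7⌋ = 3; p/q = (3·181 + 34)/(3·16 + 3) = 577/51; p² − 128·q² = 332929 − 332928 = 1.
  The first convergent with p² − 128·q² = 1 gives the fundamental solution (x₁, y₁) = (577, 51).
Step 2: Apply the recurrence (x_{n+1}, y_{n+1}) = (x₁x_n + 128y₁y_n, x₁y_n + y₁x_n) repeatedly.
  From (x_1, y_1) = (577, 51): x_2 = 577·577 + 128·51·51 = 665857; y_2 = 577·51 + 51·577 = 58854.
  From (x_2, y_2) = (665857, 58854): x_3 = 577·665857 + 128·51·58854 = 768398401; y_3 = 577·58854 + 51·665857 = 67917465.
Step 3: Verify x_3² - 128·y_3² = 590436102659356801 - 590436102659356800 = 1 (should be 1). ✓

(x_1, y_1) = (577, 51); (x_3, y_3) = (768398401, 67917465).


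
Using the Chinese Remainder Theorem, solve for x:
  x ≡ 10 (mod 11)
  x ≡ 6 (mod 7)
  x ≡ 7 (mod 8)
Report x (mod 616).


Moduli 11, 7, 8 are pairwise coprime; by CRT there is a unique solution modulo M = 11 · 7 · 8 = 616.
Solve pairwise, accumulating the modulus:
  Start with x ≡ 10 (mod 11).
  Combine with x ≡ 6 (mod 7): since gcd(11, 7) = 1, we get a unique residue mod 77.
    Write x = 10 + 11·t and substitute into x ≡ 6 (mod 7): 11·t ≡ 6 − 10 = -4 (mod 7).
    Reduce coefficients mod 7: 4·t ≡ 3 (mod 7).
    The inverse of 4 mod 7 is 2 (since 4·2 = 8 = 1·7 + 1), so t ≡ 2·3 = 6 ≡ 6 (mod 7).
    Then x = 10 + 11·6 = 76, valid modulo lcm(11, 7) = 77: x ≡ 76 (mod 77).
  Combine with x ≡ 7 (mod 8): since gcd(77, 8) = 1, we get a unique residue mod 616.
    Write x = 76 + 77·t and substitute into x ≡ 7 (mod 8): 77·t ≡ 7 − 76 = -69 (mod 8).
    Reduce coefficients mod 8: 5·t ≡ 3 (mod 8).
    The inverse of 5 mod 8 is 5 (since 5·5 = 25 = 3·8 + 1), so t ≡ 5·3 = 15 ≡ 7 (mod 8).
    Then x = 76 + 77·7 = 615, valid modulo lcm(77, 8) = 616: x ≡ 615 (mod 616).
Verify: 615 mod 11 = 10 ✓, 615 mod 7 = 6 ✓, 615 mod 8 = 7 ✓.

x ≡ 615 (mod 616).


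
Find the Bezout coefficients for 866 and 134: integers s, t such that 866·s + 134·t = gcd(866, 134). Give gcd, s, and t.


Euclidean algorithm on (866, 134) — divide until remainder is 0:
  866 = 6 · 134 + 62
  134 = 2 · 62 + 10
  62 = 6 · 10 + 2
  10 = 5 · 2 + 0
gcd(866, 134) = 2.
Track Bezout coefficients alongside the remainders: start with r₀ = 866 = a·1 + b·0 (s = 1, t = 0) and r₁ = 134 = a·0 + b·1 (s = 0, t = 1); each new remainder r_{k+1} = r_{k-1} − q_k·r_k inherits s_{k+1} = s_{k-1} − q_k·s_k, t_{k+1} = t_{k-1} − q_k·t_k, so r_k = a·s_k + b·t_k at every step:
  q = 6: r = 62, s = 1 − 6·0 = 1, t = 0 − 6·1 = -6  (check: 866·1 + 134·(-6) = 62)
  q = 2: r = 10, s = 0 − 2·1 = -2, t = 1 − 2·(-6) = 13  (check: 866·(-2) + 134·13 = 10)
  q = 6: r = 2, s = 1 − 6·(-2) = 13, t = -6 − 6·13 = -84  (check: 866·13 + 134·(-84) = 2)
The row with r = 2 (the gcd) gives the Bezout coefficients s = 13, t = -84.
Result: 866 · (13) + 134 · (-84) = 2.

gcd(866, 134) = 2; s = 13, t = -84 (check: 866·13 + 134·(-84) = 2).


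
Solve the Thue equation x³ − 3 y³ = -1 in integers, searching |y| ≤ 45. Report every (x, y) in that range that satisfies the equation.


The equation is x³ - 3y³ = -1. For fixed y, x³ = 3·y³ − 1, so a solution requires the RHS to be a perfect cube.
Strategy: iterate y from -45 to 45, compute RHS = 3·y³ − 1, and check whether it is a (positive or negative) perfect cube.
Check small values of y:
  y = 0: RHS = -1 = (-1)³ ⇒ x = -1 works.
  y = 1: RHS = 2 is not a perfect cube.
  y = -1: RHS = -4 is not a perfect cube.
  y = 2: RHS = 23 is not a perfect cube.
  y = -2: RHS = -25 is not a perfect cube.
  y = 3: RHS = 80 is not a perfect cube.
  y = -3: RHS = -82 is not a perfect cube.
Continuing the search up to |y| = 45 finds no further solutions beyond those listed.
Collected solutions: (-1, 0).

Solutions (with |y| ≤ 45): (-1, 0).


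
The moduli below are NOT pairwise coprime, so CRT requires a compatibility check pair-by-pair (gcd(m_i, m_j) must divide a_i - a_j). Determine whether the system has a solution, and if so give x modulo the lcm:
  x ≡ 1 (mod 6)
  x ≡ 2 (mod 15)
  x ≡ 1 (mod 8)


Moduli 6, 15, 8 are not pairwise coprime, so CRT works modulo lcm(m_i) when all pairwise compatibility conditions hold.
Pairwise compatibility: gcd(m_i, m_j) must divide a_i - a_j for every pair.
Merge one congruence at a time:
  Start: x ≡ 1 (mod 6).
  Combine with x ≡ 2 (mod 15): gcd(6, 15) = 3, and 2 - 1 = 1 is NOT divisible by 3.
    ⇒ system is inconsistent (no integer solution).

No solution (the system is inconsistent).


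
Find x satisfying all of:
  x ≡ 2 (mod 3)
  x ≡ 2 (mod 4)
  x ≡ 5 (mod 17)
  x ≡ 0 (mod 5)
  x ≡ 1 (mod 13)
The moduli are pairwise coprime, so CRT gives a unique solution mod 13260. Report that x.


Product of moduli M = 3 · 4 · 17 · 5 · 13 = 13260.
Merge one congruence at a time:
  Start: x ≡ 2 (mod 3).
  Combine with x ≡ 2 (mod 4); new modulus lcm = 12.
    Write x = 2 + 3·t and substitute into x ≡ 2 (mod 4): 3·t ≡ 2 − 2 = 0 (mod 4).
    The inverse of 3 mod 4 is 3 (since 3·3 = 9 = 2·4 + 1), so t ≡ 3·0 = 0 ≡ 0 (mod 4).
    Then x = 2 + 3·0 = 2, valid modulo lcm(3, 4) = 12: x ≡ 2 (mod 12).
  Combine with x ≡ 5 (mod 17); new modulus lcm = 204.
    Write x = 2 + 12·t and substitute into x ≡ 5 (mod 17): 12·t ≡ 5 − 2 = 3 (mod 17).
    The inverse of 12 mod 17 is 10 (since 12·10 = 120 = 7·17 + 1), so t ≡ 10·3 = 30 ≡ 13 (mod 17).
    Then x = 2 + 12·13 = 158, valid modulo lcm(12, 17) = 204: x ≡ 158 (mod 204).
  Combine with x ≡ 0 (mod 5); new modulus lcm = 1020.
    Write x = 158 + 204·t and substitute into x ≡ 0 (mod 5): 204·t ≡ 0 − 158 = -158 (mod 5).
    Reduce coefficients mod 5: 4·t ≡ 2 (mod 5).
    The inverse of 4 mod 5 is 4 (since 4·4 = 16 = 3·5 + 1), so t ≡ 4·2 = 8 ≡ 3 (mod 5).
    Then x = 158 + 204·3 = 770, valid modulo lcm(204, 5) = 1020: x ≡ 770 (mod 1020).
  Combine with x ≡ 1 (mod 13); new modulus lcm = 13260.
    Write x = 770 + 1020·t and substitute into x ≡ 1 (mod 13): 1020·t ≡ 1 − 770 = -769 (mod 13).
    Reduce coefficients mod 13: 6·t ≡ 11 (mod 13).
    The inverse of 6 mod 13 is 11 (since 6·11 = 66 = 5·13 + 1), so t ≡ 11·11 = 121 ≡ 4 (mod 13).
    Then x = 770 + 1020·4 = 4850, valid modulo lcm(1020, 13) = 13260: x ≡ 4850 (mod 13260).
Verify against each original: 4850 mod 3 = 2, 4850 mod 4 = 2, 4850 mod 17 = 5, 4850 mod 5 = 0, 4850 mod 13 = 1.

x ≡ 4850 (mod 13260).


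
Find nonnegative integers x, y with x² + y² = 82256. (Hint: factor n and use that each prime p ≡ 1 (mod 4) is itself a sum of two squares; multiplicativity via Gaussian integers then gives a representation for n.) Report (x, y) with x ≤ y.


Step 1: Factor n = 82256 = 2^4 · 53 · 97.
Step 2: Check the mod-4 condition on each prime factor: 2 = 2 (special); 53 ≡ 1 (mod 4), exponent 1; 97 ≡ 1 (mod 4), exponent 1.
All primes ≡ 3 (mod 4) appear to even exponent (or don't appear), so by the two-squares theorem n IS expressible as a sum of two squares.
Step 3: Build a representation. Group n = k² · m with k = 4 and m = 53 · 97 = 5141 (a product of primes ≡ 1 (mod 4)); a representation of m scales to one of n via (k·x)² + (k·y)² = k²(x² + y²). Each prime p ≡ 1 (mod 4) is itself a sum of two squares; find a² by testing p − a² for a perfect square:
  53: 53 − 1² = 52, 53 − 2² = 49 = 7² ⇒ 53 = 2² + 7².
  97: 97 − 1² = 96, 97 − 2² = 93, 97 − 3² = 88, 97 − 4² = 81 = 9² ⇒ 97 = 4² + 9².
  Combine using the Brahmagupta–Fibonacci identity (a² + b²)(c² + d²) = (ac − bd)² + (ad + bc)² = (ac + bd)² + (ad − bc)²:
  53 · 97 = 5141: from (2² + 7²)(4² + 9²), take (2·4 − 7·9, 2·9 + 7·4) = (8 − 63, 18 + 28) = (-55, 46); dropping signs (only squares matter) gives (55, 46); check 55² + 46² = 3025 + 2116 = 5141 ✓.
  Scale by k = 4: (4·55, 4·46) = (220, 184).
Step 4: Order so x ≤ y and verify: 184² + 220² = 33856 + 48400 = 82256 = n. ✓

n = 82256 = 184² + 220² (one valid representation with x ≤ y).


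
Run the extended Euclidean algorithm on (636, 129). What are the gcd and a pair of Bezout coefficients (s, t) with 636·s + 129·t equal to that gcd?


Euclidean algorithm on (636, 129) — divide until remainder is 0:
  636 = 4 · 129 + 120
  129 = 1 · 120 + 9
  120 = 13 · 9 + 3
  9 = 3 · 3 + 0
gcd(636, 129) = 3.
Track Bezout coefficients alongside the remainders: start with r₀ = 636 = a·1 + b·0 (s = 1, t = 0) and r₁ = 129 = a·0 + b·1 (s = 0, t = 1); each new remainder r_{k+1} = r_{k-1} − q_k·r_k inherits s_{k+1} = s_{k-1} − q_k·s_k, t_{k+1} = t_{k-1} − q_k·t_k, so r_k = a·s_k + b·t_k at every step:
  q = 4: r = 120, s = 1 − 4·0 = 1, t = 0 − 4·1 = -4  (check: 636·1 + 129·(-4) = 120)
  q = 1: r = 9, s = 0 − 1·1 = -1, t = 1 − 1·(-4) = 5  (check: 636·(-1) + 129·5 = 9)
  q = 13: r = 3, s = 1 − 13·(-1) = 14, t = -4 − 13·5 = -69  (check: 636·14 + 129·(-69) = 3)
The row with r = 3 (the gcd) gives the Bezout coefficients s = 14, t = -69.
Result: 636 · (14) + 129 · (-69) = 3.

gcd(636, 129) = 3; s = 14, t = -69 (check: 636·14 + 129·(-69) = 3).


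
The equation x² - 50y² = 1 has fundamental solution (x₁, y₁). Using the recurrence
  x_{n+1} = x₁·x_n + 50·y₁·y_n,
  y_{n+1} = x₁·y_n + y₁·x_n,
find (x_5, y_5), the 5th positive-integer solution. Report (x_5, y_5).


Step 1: Find the fundamental solution (x₁, y₁) of x² - 50y² = 1.
  Expand √50 as a continued fraction. a₀ = ⌊√50⌋ = 7; iterate m_{k+1} = d_k·a_k − m_k, d_{k+1} = (50 − m_{k+1}²)/d_k, a_{k+1} = ⌊(a₀ + m_{k+1})/d_{k+1}⌋ (starting m₀ = 0, d₀ = 1), with convergents p_k = a_k·p_{k-1} + p_{k-2}, q_k = a_k·q_{k-1} + q_{k-2} (p₋₁ = 1, q₋₁ = 0):
  k = 0: a₀ = 7; p₀/q₀ = 7/1; p₀² − 50·q₀² = 49 − 50 = -1.
  k = 1: m = 7, d = 1, a = ⌊(7 + 7)/1⌋ = 14; p/q = (14·7 + 1)/(14·1 + 0) = 99/14; p² − 50·q² = 9801 − 9800 = 1.
  The first convergent with p² − 50·q² = 1 gives the fundamental solution (x₁, y₁) = (99, 14).
Step 2: Apply the recurrence (x_{n+1}, y_{n+1}) = (x₁x_n + 50y₁y_n, x₁y_n + y₁x_n) repeatedly.
  From (x_1, y_1) = (99, 14): x_2 = 99·99 + 50·14·14 = 19601; y_2 = 99·14 + 14·99 = 2772.
  From (x_2, y_2) = (19601, 2772): x_3 = 99·19601 + 50·14·2772 = 3880899; y_3 = 99·2772 + 14·19601 = 548842.
  From (x_3, y_3) = (3880899, 548842): x_4 = 99·3880899 + 50·14·548842 = 768398401; y_4 = 99·548842 + 14·3880899 = 108667944.
  From (x_4, y_4) = (768398401, 108667944): x_5 = 99·768398401 + 50·14·108667944 = 152139002499; y_5 = 99·108667944 + 14·768398401 = 21515704070.
Step 3: Verify x_5² - 50·y_5² = 23146276081390728245001 - 23146276081390728245000 = 1 (should be 1). ✓

(x_1, y_1) = (99, 14); (x_5, y_5) = (152139002499, 21515704070).


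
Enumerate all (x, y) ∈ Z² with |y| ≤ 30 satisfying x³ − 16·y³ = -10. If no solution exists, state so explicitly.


The equation is x³ - 16y³ = -10. For fixed y, x³ = 16·y³ − 10, so a solution requires the RHS to be a perfect cube.
Strategy: iterate y from -30 to 30, compute RHS = 16·y³ − 10, and check whether it is a (positive or negative) perfect cube.
Check small values of y:
  y = 0: RHS = -10 is not a perfect cube.
  y = 1: RHS = 6 is not a perfect cube.
  y = -1: RHS = -26 is not a perfect cube.
  y = 2: RHS = 118 is not a perfect cube.
  y = -2: RHS = -138 is not a perfect cube.
  y = 3: RHS = 422 is not a perfect cube.
  y = -3: RHS = -442 is not a perfect cube.
Continuing the search up to |y| = 30 finds no solutions either.
No (x, y) in the scanned range satisfies the equation.

No integer solutions with |y| ≤ 30.


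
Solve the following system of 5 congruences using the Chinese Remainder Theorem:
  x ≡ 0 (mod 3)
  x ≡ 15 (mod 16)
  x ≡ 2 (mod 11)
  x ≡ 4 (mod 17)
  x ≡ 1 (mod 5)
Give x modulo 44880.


Product of moduli M = 3 · 16 · 11 · 17 · 5 = 44880.
Merge one congruence at a time:
  Start: x ≡ 0 (mod 3).
  Combine with x ≡ 15 (mod 16); new modulus lcm = 48.
    Write x = 0 + 3·t and substitute into x ≡ 15 (mod 16): 3·t ≡ 15 − 0 = 15 (mod 16).
    The inverse of 3 mod 16 is 11 (since 3·11 = 33 = 2·16 + 1), so t ≡ 11·15 = 165 ≡ 5 (mod 16).
    Then x = 0 + 3·5 = 15, valid modulo lcm(3, 16) = 48: x ≡ 15 (mod 48).
  Combine with x ≡ 2 (mod 11); new modulus lcm = 528.
    Write x = 15 + 48·t and substitute into x ≡ 2 (mod 11): 48·t ≡ 2 − 15 = -13 (mod 11).
    Reduce coefficients mod 11: 4·t ≡ 9 (mod 11).
    The inverse of 4 mod 11 is 3 (since 4·3 = 12 = 1·11 + 1), so t ≡ 3·9 = 27 ≡ 5 (mod 11).
    Then x = 15 + 48·5 = 255, valid modulo lcm(48, 11) = 528: x ≡ 255 (mod 528).
  Combine with x ≡ 4 (mod 17); new modulus lcm = 8976.
    Write x = 255 + 528·t and substitute into x ≡ 4 (mod 17): 528·t ≡ 4 − 255 = -251 (mod 17).
    Reduce coefficients mod 17: 1·t ≡ 4 (mod 17).
    So t ≡ 4 (mod 17).
    Then x = 255 + 528·4 = 2367, valid modulo lcm(528, 17) = 8976: x ≡ 2367 (mod 8976).
  Combine with x ≡ 1 (mod 5); new modulus lcm = 44880.
    Write x = 2367 + 8976·t and substitute into x ≡ 1 (mod 5): 8976·t ≡ 1 − 2367 = -2366 (mod 5).
    Reduce coefficients mod 5: 1·t ≡ 4 (mod 5).
    So t ≡ 4 (mod 5).
    Then x = 2367 + 8976·4 = 38271, valid modulo lcm(8976, 5) = 44880: x ≡ 38271 (mod 44880).
Verify against each original: 38271 mod 3 = 0, 38271 mod 16 = 15, 38271 mod 11 = 2, 38271 mod 17 = 4, 38271 mod 5 = 1.

x ≡ 38271 (mod 44880).


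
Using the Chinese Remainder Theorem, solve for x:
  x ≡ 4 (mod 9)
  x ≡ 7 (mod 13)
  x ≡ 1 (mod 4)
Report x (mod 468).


Moduli 9, 13, 4 are pairwise coprime; by CRT there is a unique solution modulo M = 9 · 13 · 4 = 468.
Solve pairwise, accumulating the modulus:
  Start with x ≡ 4 (mod 9).
  Combine with x ≡ 7 (mod 13): since gcd(9, 13) = 1, we get a unique residue mod 117.
    Write x = 4 + 9·t and substitute into x ≡ 7 (mod 13): 9·t ≡ 7 − 4 = 3 (mod 13).
    The inverse of 9 mod 13 is 3 (since 9·3 = 27 = 2·13 + 1), so t ≡ 3·3 = 9 ≡ 9 (mod 13).
    Then x = 4 + 9·9 = 85, valid modulo lcm(9, 13) = 117: x ≡ 85 (mod 117).
  Combine with x ≡ 1 (mod 4): since gcd(117, 4) = 1, we get a unique residue mod 468.
    Write x = 85 + 117·t and substitute into x ≡ 1 (mod 4): 117·t ≡ 1 − 85 = -84 (mod 4).
    Reduce coefficients mod 4: 1·t ≡ 0 (mod 4).
    So t ≡ 0 (mod 4).
    Then x = 85 + 117·0 = 85, valid modulo lcm(117, 4) = 468: x ≡ 85 (mod 468).
Verify: 85 mod 9 = 4 ✓, 85 mod 13 = 7 ✓, 85 mod 4 = 1 ✓.

x ≡ 85 (mod 468).


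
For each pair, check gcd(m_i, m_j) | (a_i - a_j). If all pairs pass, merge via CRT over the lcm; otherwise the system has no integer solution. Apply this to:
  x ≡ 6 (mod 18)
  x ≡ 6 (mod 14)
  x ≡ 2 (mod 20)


Moduli 18, 14, 20 are not pairwise coprime, so CRT works modulo lcm(m_i) when all pairwise compatibility conditions hold.
Pairwise compatibility: gcd(m_i, m_j) must divide a_i - a_j for every pair.
Merge one congruence at a time:
  Start: x ≡ 6 (mod 18).
  Combine with x ≡ 6 (mod 14): gcd(18, 14) = 2; 6 - 6 = 0, which IS divisible by 2, so compatible.
    Write x = 6 + 18·t and substitute into x ≡ 6 (mod 14): 18·t ≡ 6 − 6 = 0 (mod 14).
    Divide the congruence (and modulus) by g = 2: 9·t ≡ 0 (mod 7).
    Reduce coefficients mod 7: 2·t ≡ 0 (mod 7).
    The inverse of 2 mod 7 is 4 (since 2·4 = 8 = 1·7 + 1), so t ≡ 4·0 = 0 ≡ 0 (mod 7).
    Then x = 6 + 18·0 = 6, valid modulo lcm(18, 14) = 126: x ≡ 6 (mod 126).
  Combine with x ≡ 2 (mod 20): gcd(126, 20) = 2; 2 - 6 = -4, which IS divisible by 2, so compatible.
    Write x = 6 + 126·t and substitute into x ≡ 2 (mod 20): 126·t ≡ 2 − 6 = -4 (mod 20).
    Divide the congruence (and modulus) by g = 2: 63·t ≡ -2 (mod 10).
    Reduce coefficients mod 10: 3·t ≡ 8 (mod 10).
    The inverse of 3 mod 10 is 7 (since 3·7 = 21 = 2·10 + 1), so t ≡ 7·8 = 56 ≡ 6 (mod 10).
    Then x = 6 + 126·6 = 762, valid modulo lcm(126, 20) = 1260: x ≡ 762 (mod 1260).
Verify: 762 mod 18 = 6, 762 mod 14 = 6, 762 mod 20 = 2.

x ≡ 762 (mod 1260).


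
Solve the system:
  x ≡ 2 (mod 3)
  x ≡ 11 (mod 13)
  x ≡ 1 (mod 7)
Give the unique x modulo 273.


Moduli 3, 13, 7 are pairwise coprime; by CRT there is a unique solution modulo M = 3 · 13 · 7 = 273.
Solve pairwise, accumulating the modulus:
  Start with x ≡ 2 (mod 3).
  Combine with x ≡ 11 (mod 13): since gcd(3, 13) = 1, we get a unique residue mod 39.
    Write x = 2 + 3·t and substitute into x ≡ 11 (mod 13): 3·t ≡ 11 − 2 = 9 (mod 13).
    The inverse of 3 mod 13 is 9 (since 3·9 = 27 = 2·13 + 1), so t ≡ 9·9 = 81 ≡ 3 (mod 13).
    Then x = 2 + 3·3 = 11, valid modulo lcm(3, 13) = 39: x ≡ 11 (mod 39).
  Combine with x ≡ 1 (mod 7): since gcd(39, 7) = 1, we get a unique residue mod 273.
    Write x = 11 + 39·t and substitute into x ≡ 1 (mod 7): 39·t ≡ 1 − 11 = -10 (mod 7).
    Reduce coefficients mod 7: 4·t ≡ 4 (mod 7).
    The inverse of 4 mod 7 is 2 (since 4·2 = 8 = 1·7 + 1), so t ≡ 2·4 = 8 ≡ 1 (mod 7).
    Then x = 11 + 39·1 = 50, valid modulo lcm(39, 7) = 273: x ≡ 50 (mod 273).
Verify: 50 mod 3 = 2 ✓, 50 mod 13 = 11 ✓, 50 mod 7 = 1 ✓.

x ≡ 50 (mod 273).


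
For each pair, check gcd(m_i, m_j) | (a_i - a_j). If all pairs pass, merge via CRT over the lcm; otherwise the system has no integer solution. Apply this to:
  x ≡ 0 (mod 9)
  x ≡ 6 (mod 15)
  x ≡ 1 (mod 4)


Moduli 9, 15, 4 are not pairwise coprime, so CRT works modulo lcm(m_i) when all pairwise compatibility conditions hold.
Pairwise compatibility: gcd(m_i, m_j) must divide a_i - a_j for every pair.
Merge one congruence at a time:
  Start: x ≡ 0 (mod 9).
  Combine with x ≡ 6 (mod 15): gcd(9, 15) = 3; 6 - 0 = 6, which IS divisible by 3, so compatible.
    Write x = 0 + 9·t and substitute into x ≡ 6 (mod 15): 9·t ≡ 6 − 0 = 6 (mod 15).
    Divide the congruence (and modulus) by g = 3: 3·t ≡ 2 (mod 5).
    The inverse of 3 mod 5 is 2 (since 3·2 = 6 = 1·5 + 1), so t ≡ 2·2 = 4 ≡ 4 (mod 5).
    Then x = 0 + 9·4 = 36, valid modulo lcm(9, 15) = 45: x ≡ 36 (mod 45).
  Combine with x ≡ 1 (mod 4): gcd(45, 4) = 1; 1 - 36 = -35, which IS divisible by 1, so compatible.
    Write x = 36 + 45·t and substitute into x ≡ 1 (mod 4): 45·t ≡ 1 − 36 = -35 (mod 4).
    Reduce coefficients mod 4: 1·t ≡ 1 (mod 4).
    So t ≡ 1 (mod 4).
    Then x = 36 + 45·1 = 81, valid modulo lcm(45, 4) = 180: x ≡ 81 (mod 180).
Verify: 81 mod 9 = 0, 81 mod 15 = 6, 81 mod 4 = 1.

x ≡ 81 (mod 180).


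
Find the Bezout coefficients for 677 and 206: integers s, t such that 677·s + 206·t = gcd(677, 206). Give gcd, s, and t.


Euclidean algorithm on (677, 206) — divide until remainder is 0:
  677 = 3 · 206 + 59
  206 = 3 · 59 + 29
  59 = 2 · 29 + 1
  29 = 29 · 1 + 0
gcd(677, 206) = 1.
Track Bezout coefficients alongside the remainders: start with r₀ = 677 = a·1 + b·0 (s = 1, t = 0) and r₁ = 206 = a·0 + b·1 (s = 0, t = 1); each new remainder r_{k+1} = r_{k-1} − q_k·r_k inherits s_{k+1} = s_{k-1} − q_k·s_k, t_{k+1} = t_{k-1} − q_k·t_k, so r_k = a·s_k + b·t_k at every step:
  q = 3: r = 59, s = 1 − 3·0 = 1, t = 0 − 3·1 = -3  (check: 677·1 + 206·(-3) = 59)
  q = 3: r = 29, s = 0 − 3·1 = -3, t = 1 − 3·(-3) = 10  (check: 677·(-3) + 206·10 = 29)
  q = 2: r = 1, s = 1 − 2·(-3) = 7, t = -3 − 2·10 = -23  (check: 677·7 + 206·(-23) = 1)
The row with r = 1 (the gcd) gives the Bezout coefficients s = 7, t = -23.
Result: 677 · (7) + 206 · (-23) = 1.

gcd(677, 206) = 1; s = 7, t = -23 (check: 677·7 + 206·(-23) = 1).


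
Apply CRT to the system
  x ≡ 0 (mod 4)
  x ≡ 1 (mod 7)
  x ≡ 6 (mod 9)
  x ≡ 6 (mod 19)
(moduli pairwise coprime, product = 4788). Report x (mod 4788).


Product of moduli M = 4 · 7 · 9 · 19 = 4788.
Merge one congruence at a time:
  Start: x ≡ 0 (mod 4).
  Combine with x ≡ 1 (mod 7); new modulus lcm = 28.
    Write x = 0 + 4·t and substitute into x ≡ 1 (mod 7): 4·t ≡ 1 − 0 = 1 (mod 7).
    The inverse of 4 mod 7 is 2 (since 4·2 = 8 = 1·7 + 1), so t ≡ 2·1 = 2 ≡ 2 (mod 7).
    Then x = 0 + 4·2 = 8, valid modulo lcm(4, 7) = 28: x ≡ 8 (mod 28).
  Combine with x ≡ 6 (mod 9); new modulus lcm = 252.
    Write x = 8 + 28·t and substitute into x ≡ 6 (mod 9): 28·t ≡ 6 − 8 = -2 (mod 9).
    Reduce coefficients mod 9: 1·t ≡ 7 (mod 9).
    So t ≡ 7 (mod 9).
    Then x = 8 + 28·7 = 204, valid modulo lcm(28, 9) = 252: x ≡ 204 (mod 252).
  Combine with x ≡ 6 (mod 19); new modulus lcm = 4788.
    Write x = 204 + 252·t and substitute into x ≡ 6 (mod 19): 252·t ≡ 6 − 204 = -198 (mod 19).
    Reduce coefficients mod 19: 5·t ≡ 11 (mod 19).
    The inverse of 5 mod 19 is 4 (since 5·4 = 20 = 1·19 + 1), so t ≡ 4·11 = 44 ≡ 6 (mod 19).
    Then x = 204 + 252·6 = 1716, valid modulo lcm(252, 19) = 4788: x ≡ 1716 (mod 4788).
Verify against each original: 1716 mod 4 = 0, 1716 mod 7 = 1, 1716 mod 9 = 6, 1716 mod 19 = 6.

x ≡ 1716 (mod 4788).


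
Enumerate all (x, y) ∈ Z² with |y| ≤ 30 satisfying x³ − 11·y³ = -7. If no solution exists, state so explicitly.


The equation is x³ - 11y³ = -7. For fixed y, x³ = 11·y³ − 7, so a solution requires the RHS to be a perfect cube.
Strategy: iterate y from -30 to 30, compute RHS = 11·y³ − 7, and check whether it is a (positive or negative) perfect cube.
Check small values of y:
  y = 0: RHS = -7 is not a perfect cube.
  y = 1: RHS = 4 is not a perfect cube.
  y = -1: RHS = -18 is not a perfect cube.
  y = 2: RHS = 81 is not a perfect cube.
  y = -2: RHS = -95 is not a perfect cube.
  y = 3: RHS = 290 is not a perfect cube.
  y = -3: RHS = -304 is not a perfect cube.
Continuing the search up to |y| = 30 finds no solutions either.
No (x, y) in the scanned range satisfies the equation.

No integer solutions with |y| ≤ 30.


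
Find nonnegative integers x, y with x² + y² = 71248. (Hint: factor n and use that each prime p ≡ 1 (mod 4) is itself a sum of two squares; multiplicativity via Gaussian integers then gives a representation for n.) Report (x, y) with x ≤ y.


Step 1: Factor n = 71248 = 2^4 · 61 · 73.
Step 2: Check the mod-4 condition on each prime factor: 2 = 2 (special); 61 ≡ 1 (mod 4), exponent 1; 73 ≡ 1 (mod 4), exponent 1.
All primes ≡ 3 (mod 4) appear to even exponent (or don't appear), so by the two-squares theorem n IS expressible as a sum of two squares.
Step 3: Build a representation. Group n = k² · m with k = 4 and m = 61 · 73 = 4453 (a product of primes ≡ 1 (mod 4)); a representation of m scales to one of n via (k·x)² + (k·y)² = k²(x² + y²). Each prime p ≡ 1 (mod 4) is itself a sum of two squares; find a² by testing p − a² for a perfect square:
  61: 61 − 1² = 60, 61 − 2² = 57, 61 − 3² = 52, 61 − 4² = 45, 61 − 5² = 36 = 6² ⇒ 61 = 5² + 6².
  73: 73 − 1² = 72, 73 − 2² = 69, 73 − 3² = 64 = 8² ⇒ 73 = 3² + 8².
  Combine using the Brahmagupta–Fibonacci identity (a² + b²)(c² + d²) = (ac − bd)² + (ad + bc)² = (ac + bd)² + (ad − bc)²:
  61 · 73 = 4453: from (5² + 6²)(3² + 8²), take (5·3 − 6·8, 5·8 + 6·3) = (15 − 48, 40 + 18) = (-33, 58); dropping signs (only squares matter) gives (33, 58); check 33² + 58² = 1089 + 3364 = 4453 ✓.
  Scale by k = 4: (4·33, 4·58) = (132, 232).
Step 4: Order so x ≤ y and verify: 132² + 232² = 17424 + 53824 = 71248 = n. ✓

n = 71248 = 132² + 232² (one valid representation with x ≤ y).


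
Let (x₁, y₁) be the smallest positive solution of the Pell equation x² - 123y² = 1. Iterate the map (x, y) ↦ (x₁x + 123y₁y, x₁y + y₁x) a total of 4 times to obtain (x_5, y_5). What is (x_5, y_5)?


Step 1: Find the fundamental solution (x₁, y₁) of x² - 123y² = 1.
  Expand √123 as a continued fraction. a₀ = ⌊√123⌋ = 11; iterate m_{k+1} = d_k·a_k − m_k, d_{k+1} = (123 − m_{k+1}²)/d_k, a_{k+1} = ⌊(a₀ + m_{k+1})/d_{k+1}⌋ (starting m₀ = 0, d₀ = 1), with convergents p_k = a_k·p_{k-1} + p_{k-2}, q_k = a_k·q_{k-1} + q_{k-2} (p₋₁ = 1, q₋₁ = 0):
  k = 0: a₀ = 11; p₀/q₀ = 11/1; p₀² − 123·q₀² = 121 − 123 = -2.
  k = 1: m = 11, d = 2, a = ⌊(11 + 11)/2⌋ = 11; p/q = (11·11 + 1)/(11·1 + 0) = 122/11; p² − 123·q² = 14884 − 14883 = 1.
  The first convergent with p² − 123·q² = 1 gives the fundamental solution (x₁, y₁) = (122, 11).
Step 2: Apply the recurrence (x_{n+1}, y_{n+1}) = (x₁x_n + 123y₁y_n, x₁y_n + y₁x_n) repeatedly.
  From (x_1, y_1) = (122, 11): x_2 = 122·122 + 123·11·11 = 29767; y_2 = 122·11 + 11·122 = 2684.
  From (x_2, y_2) = (29767, 2684): x_3 = 122·29767 + 123·11·2684 = 7263026; y_3 = 122·2684 + 11·29767 = 654885.
  From (x_3, y_3) = (7263026, 654885): x_4 = 122·7263026 + 123·11·654885 = 1772148577; y_4 = 122·654885 + 11·7263026 = 159789256.
  From (x_4, y_4) = (1772148577, 159789256): x_5 = 122·1772148577 + 123·11·159789256 = 432396989762; y_5 = 122·159789256 + 11·1772148577 = 38987923579.
Step 3: Verify x_5² - 123·y_5² = 186967156755239132816644 - 186967156755239132816643 = 1 (should be 1). ✓

(x_1, y_1) = (122, 11); (x_5, y_5) = (432396989762, 38987923579).


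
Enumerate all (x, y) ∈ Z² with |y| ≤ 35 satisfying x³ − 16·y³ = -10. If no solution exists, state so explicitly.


The equation is x³ - 16y³ = -10. For fixed y, x³ = 16·y³ − 10, so a solution requires the RHS to be a perfect cube.
Strategy: iterate y from -35 to 35, compute RHS = 16·y³ − 10, and check whether it is a (positive or negative) perfect cube.
Check small values of y:
  y = 0: RHS = -10 is not a perfect cube.
  y = 1: RHS = 6 is not a perfect cube.
  y = -1: RHS = -26 is not a perfect cube.
  y = 2: RHS = 118 is not a perfect cube.
  y = -2: RHS = -138 is not a perfect cube.
  y = 3: RHS = 422 is not a perfect cube.
  y = -3: RHS = -442 is not a perfect cube.
Continuing the search up to |y| = 35 finds no solutions either.
No (x, y) in the scanned range satisfies the equation.

No integer solutions with |y| ≤ 35.


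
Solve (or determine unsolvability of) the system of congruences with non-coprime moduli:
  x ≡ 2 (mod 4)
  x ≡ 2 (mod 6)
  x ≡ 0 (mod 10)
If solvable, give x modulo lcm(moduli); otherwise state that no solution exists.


Moduli 4, 6, 10 are not pairwise coprime, so CRT works modulo lcm(m_i) when all pairwise compatibility conditions hold.
Pairwise compatibility: gcd(m_i, m_j) must divide a_i - a_j for every pair.
Merge one congruence at a time:
  Start: x ≡ 2 (mod 4).
  Combine with x ≡ 2 (mod 6): gcd(4, 6) = 2; 2 - 2 = 0, which IS divisible by 2, so compatible.
    Write x = 2 + 4·t and substitute into x ≡ 2 (mod 6): 4·t ≡ 2 − 2 = 0 (mod 6).
    Divide the congruence (and modulus) by g = 2: 2·t ≡ 0 (mod 3).
    The inverse of 2 mod 3 is 2 (since 2·2 = 4 = 1·3 + 1), so t ≡ 2·0 = 0 ≡ 0 (mod 3).
    Then x = 2 + 4·0 = 2, valid modulo lcm(4, 6) = 12: x ≡ 2 (mod 12).
  Combine with x ≡ 0 (mod 10): gcd(12, 10) = 2; 0 - 2 = -2, which IS divisible by 2, so compatible.
    Write x = 2 + 12·t and substitute into x ≡ 0 (mod 10): 12·t ≡ 0 − 2 = -2 (mod 10).
    Divide the congruence (and modulus) by g = 2: 6·t ≡ -1 (mod 5).
    Reduce coefficients mod 5: 1·t ≡ 4 (mod 5).
    So t ≡ 4 (mod 5).
    Then x = 2 + 12·4 = 50, valid modulo lcm(12, 10) = 60: x ≡ 50 (mod 60).
Verify: 50 mod 4 = 2, 50 mod 6 = 2, 50 mod 10 = 0.

x ≡ 50 (mod 60).


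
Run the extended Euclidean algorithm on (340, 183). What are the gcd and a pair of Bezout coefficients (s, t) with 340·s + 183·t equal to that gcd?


Euclidean algorithm on (340, 183) — divide until remainder is 0:
  340 = 1 · 183 + 157
  183 = 1 · 157 + 26
  157 = 6 · 26 + 1
  26 = 26 · 1 + 0
gcd(340, 183) = 1.
Track Bezout coefficients alongside the remainders: start with r₀ = 340 = a·1 + b·0 (s = 1, t = 0) and r₁ = 183 = a·0 + b·1 (s = 0, t = 1); each new remainder r_{k+1} = r_{k-1} − q_k·r_k inherits s_{k+1} = s_{k-1} − q_k·s_k, t_{k+1} = t_{k-1} − q_k·t_k, so r_k = a·s_k + b·t_k at every step:
  q = 1: r = 157, s = 1 − 1·0 = 1, t = 0 − 1·1 = -1  (check: 340·1 + 183·(-1) = 157)
  q = 1: r = 26, s = 0 − 1·1 = -1, t = 1 − 1·(-1) = 2  (check: 340·(-1) + 183·2 = 26)
  q = 6: r = 1, s = 1 − 6·(-1) = 7, t = -1 − 6·2 = -13  (check: 340·7 + 183·(-13) = 1)
The row with r = 1 (the gcd) gives the Bezout coefficients s = 7, t = -13.
Result: 340 · (7) + 183 · (-13) = 1.

gcd(340, 183) = 1; s = 7, t = -13 (check: 340·7 + 183·(-13) = 1).


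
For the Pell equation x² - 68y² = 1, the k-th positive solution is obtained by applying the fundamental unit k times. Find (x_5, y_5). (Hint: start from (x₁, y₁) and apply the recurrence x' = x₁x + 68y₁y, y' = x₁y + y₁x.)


Step 1: Find the fundamental solution (x₁, y₁) of x² - 68y² = 1.
  Expand √68 as a continued fraction. a₀ = ⌊√68⌋ = 8; iterate m_{k+1} = d_k·a_k − m_k, d_{k+1} = (68 − m_{k+1}²)/d_k, a_{k+1} = ⌊(a₀ + m_{k+1})/d_{k+1}⌋ (starting m₀ = 0, d₀ = 1), with convergents p_k = a_k·p_{k-1} + p_{k-2}, q_k = a_k·q_{k-1} + q_{k-2} (p₋₁ = 1, q₋₁ = 0):
  k = 0: a₀ = 8; p₀/q₀ = 8/1; p₀² − 68·q₀² = 64 − 68 = -4.
  k = 1: m = 8, d = 4, a = ⌊(8 + 8)/4⌋ = 4; p/q = (4·8 + 1)/(4·1 + 0) = 33/4; p² − 68·q² = 1089 − 1088 = 1.
  The first convergent with p² − 68·q² = 1 gives the fundamental solution (x₁, y₁) = (33, 4).
Step 2: Apply the recurrence (x_{n+1}, y_{n+1}) = (x₁x_n + 68y₁y_n, x₁y_n + y₁x_n) repeatedly.
  From (x_1, y_1) = (33, 4): x_2 = 33·33 + 68·4·4 = 2177; y_2 = 33·4 + 4·33 = 264.
  From (x_2, y_2) = (2177, 264): x_3 = 33·2177 + 68·4·264 = 143649; y_3 = 33·264 + 4·2177 = 17420.
  From (x_3, y_3) = (143649, 17420): x_4 = 33·143649 + 68·4·17420 = 9478657; y_4 = 33·17420 + 4·143649 = 1149456.
  From (x_4, y_4) = (9478657, 1149456): x_5 = 33·9478657 + 68·4·1149456 = 625447713; y_5 = 33·1149456 + 4·9478657 = 75846676.
Step 3: Verify x_5² - 68·y_5² = 391184841696930369 - 391184841696930368 = 1 (should be 1). ✓

(x_1, y_1) = (33, 4); (x_5, y_5) = (625447713, 75846676).
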